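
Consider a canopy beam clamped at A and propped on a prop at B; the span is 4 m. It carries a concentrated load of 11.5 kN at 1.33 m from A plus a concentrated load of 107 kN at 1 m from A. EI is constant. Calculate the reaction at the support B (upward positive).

R_B = 10.89 kN

Take the reaction at B as the redundant and release it; the primary structure is a cantilever fixed at A.
Deflection at B on the released cantilever, summing each load's contribution:
  point load 11.5 at a = 1.33: Pa²(3L − a)/(6EI) = 36.18/EI
  point load 107 at a = 1: Pa²(3L − a)/(6EI) = 196.2/EI
  δ_0 = 232.3/EI
Tip deflection under a unit load at B: L³/(3EI) = 21.33/EI.
The prop prevents deflection at B: R_B = δ_0/δ_{BB} = 232.3/21.33 = 10.89 kN.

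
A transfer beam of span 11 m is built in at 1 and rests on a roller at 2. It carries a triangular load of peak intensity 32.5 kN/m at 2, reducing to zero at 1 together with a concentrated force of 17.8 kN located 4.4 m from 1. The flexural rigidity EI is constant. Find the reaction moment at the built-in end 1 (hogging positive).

M_1 = 267 kN·m

Take the reaction at 2 as the redundant and release it; the primary structure is a cantilever fixed at 1.
Downward deflection at the released point 2 due to the loads:
  triangular load, peak 32.5 at the free end: 11w₀L⁴/(120EI) = 43618/EI
  point load 17.8 at a = 4.4: Pa²(3L − a)/(6EI) = 1643/EI
  δ_0 = 45261/EI
Flexibility coefficient — unit upward force at 2: δ_{22} = L³/(3EI) = 443.7/EI.
Compatibility at 2: δ_0 − R_2·δ_{22} = 0, so R_2 = 45261/443.7 = 102 kN.
Moment equilibrium about 1: M_1 = Σ(load moments about 1) − R_2·L = 1389 − 102×11 = 267 kN·m.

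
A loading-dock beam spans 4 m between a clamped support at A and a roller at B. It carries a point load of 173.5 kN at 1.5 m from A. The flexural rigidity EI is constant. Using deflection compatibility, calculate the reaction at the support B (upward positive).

Take the reaction at B as the redundant and release it; the primary structure is a cantilever fixed at A.
Deflection at B on the released cantilever, summing each load's contribution:
  point load 173.5 at a = 1.5: Pa²(3L − a)/(6EI) = 683.2/EI
Flexibility coefficient — unit upward force at B: δ_{BB} = L³/(3EI) = 21.33/EI.
Compatibility at B: δ_0 − R_B·δ_{BB} = 0, so R_B = 683.2/21.33 = 32.02 kN.

R_B = 32.02 kN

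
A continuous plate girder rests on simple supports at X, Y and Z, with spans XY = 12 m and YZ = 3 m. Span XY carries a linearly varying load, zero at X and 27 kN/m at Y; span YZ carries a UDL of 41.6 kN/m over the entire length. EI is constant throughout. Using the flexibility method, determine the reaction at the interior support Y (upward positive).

R_Y = 260.7 kN

Take M_Y as the redundant. Released structure: two simple spans XY and YZ with a hinge at Y.
Rotations at Y on the released spans (each span's end-slope, ×1/EI):
  span XY: triangular load, peak 27: w₀L³/(45EI) = 1037/EI
  span YZ: UDL 41.6: wL³/(24EI) = 46.8/EI
  relative rotation θ_0 = (1037 + 46.8)/EI = 1084/EI
A unit hogging moment at Y produces rotation L₁/(3EI) + L₂/(3EI) = 5/EI.
Slope continuity at Y: θ_0 = M_Y·5/EI, so M_Y = 1084/5 = 216.7 kN·m (hogging).
Span XY, ΣM about X with M_Y applied at Y: R_Y^{XY}·12 = 1296 + 216.7, so R_Y^{XY} = 126.1 kN and R_X = 162 − 126.1 = 35.94 kN.
Span YZ, ΣM about Z: R_Y^{YZ}·3 = 187.2 + 216.7, so R_Y^{YZ} = 134.6 kN and R_Z = 124.8 − 134.6 = -9.84 kN.
R_Y = 126.1 + 134.6 = 260.7 kN.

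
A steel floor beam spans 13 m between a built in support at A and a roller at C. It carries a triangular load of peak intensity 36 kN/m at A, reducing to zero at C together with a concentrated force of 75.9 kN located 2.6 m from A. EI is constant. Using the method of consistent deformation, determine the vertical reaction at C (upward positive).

Release the roller at C. Primary structure: cantilever fixed at A.
Primary-structure tip deflection at C by superposition:
  triangular load, peak 36 at the fixed end: w₀L⁴/(30EI) = 34273/EI
  point load 75.9 at a = 2.6: Pa²(3L − a)/(6EI) = 3113/EI
  δ_0 = 37386/EI
Tip deflection under a unit load at C: L³/(3EI) = 732.3/EI.
The prop prevents deflection at C: R_C = δ_0/δ_{CC} = 37386/732.3 = 51.05 kN.

R_C = 51.05 kN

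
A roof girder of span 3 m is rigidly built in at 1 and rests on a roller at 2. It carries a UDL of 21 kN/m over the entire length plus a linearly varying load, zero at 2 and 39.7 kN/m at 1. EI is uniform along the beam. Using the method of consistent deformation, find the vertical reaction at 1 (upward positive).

R_1 = 87.02 kN

Release the roller at 2. Primary structure: cantilever fixed at 1.
Free-end deflection of the primary structure under the applied loading (downward +):
  UDL 21: wL⁴/(8EI) = 212.6/EI
  triangular load, peak 39.7 at the fixed end: w₀L⁴/(30EI) = 107.2/EI
  δ_0 = 319.8/EI
Tip deflection under a unit load at 2: L³/(3EI) = 9/EI.
The prop prevents deflection at 2: R_2 = δ_0/δ_{22} = 319.8/9 = 35.53 kN.
Vertical equilibrium: R_1 = ΣP − R_2 = 122.5 − 35.53 = 87.02 kN.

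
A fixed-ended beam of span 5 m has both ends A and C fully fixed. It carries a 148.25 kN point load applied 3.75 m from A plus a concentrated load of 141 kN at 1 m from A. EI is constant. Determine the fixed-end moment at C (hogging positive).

M_C = 126.8 kN·m

Take the two fixed-end moments M_A, M_C as redundants; the released structure is the simple span AC.
Simple-span end rotations at A and C under the given loads:
  at A: point load 148.25 at a = 3.75: Pab(L + b)/(6LEI) = 144.8/EI
  at C: point load 148.25 at a = 3.75: Pab(L + a)/(6LEI) = 202.7/EI
  at A: point load 141 at a = 1: Pab(L + b)/(6LEI) = 169.2/EI
  at C: point load 141 at a = 1: Pab(L + a)/(6LEI) = 112.8/EI
  θ_A0 = 314/EI,  θ_C0 = 315.5/EI
Flexibility coefficients: a unit moment at one end gives L/(3EI) there and L/(6EI) at the far end, so f₁₁ = f₂₂ = 1.667/EI and f₁₂ = f₂₁ = 0.8333/EI.
Compatibility — zero rotation at each built-in end:
  1.667 M_A + 0.8333 M_C = 314
  0.8333 M_A + 1.667 M_C = 315.5
Solving the pair gives M_A = 125 kN·m and M_C = 126.8 kN·m (hogging).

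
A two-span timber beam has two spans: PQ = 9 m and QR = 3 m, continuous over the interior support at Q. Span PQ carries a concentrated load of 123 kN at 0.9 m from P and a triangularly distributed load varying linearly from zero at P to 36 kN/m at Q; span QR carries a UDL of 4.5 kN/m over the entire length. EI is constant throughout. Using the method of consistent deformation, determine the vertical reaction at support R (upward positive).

R_R = -55.97 kN

Take M_Q as the redundant. Released structure: two simple spans PQ and QR with a hinge at Q.
End slopes at the hinge Q, treating each span as simply supported:
  span PQ: point load 123 at a = 0.9: Pab(L + a)/(6LEI) = 164.4/EI
  span PQ: triangular load, peak 36: w₀L³/(45EI) = 583.2/EI
  span QR: UDL 4.5: wL³/(24EI) = 5.062/EI
  relative rotation θ_0 = (747.6 + 5.062)/EI = 752.7/EI
A unit hogging moment at Q produces rotation L₁/(3EI) + L₂/(3EI) = 4/EI.
Compatibility: M_Q·(L₁+L₂)/(3EI) = θ_0, giving M_Q = 188.2 kN·m (hogging).
Span QR, ΣM about R: R_Q^{QR}·3 = 20.25 + 188.2, so R_Q^{QR} = 69.47 kN and R_R = 13.5 − 69.47 = -55.97 kN.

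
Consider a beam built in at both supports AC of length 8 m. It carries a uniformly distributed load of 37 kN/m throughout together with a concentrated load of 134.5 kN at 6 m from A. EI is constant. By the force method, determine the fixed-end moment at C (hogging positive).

M_C = 348.6 kN·m

Take the two fixed-end moments M_A, M_C as redundants; the released structure is the simple span AC.
On the primary (simply-supported) span, the end slopes from the loading are:
  at A: UDL 37: wL³/(24EI) = 789.3/EI
  at C: UDL 37: wL³/(24EI) = 789.3/EI
  at A: point load 134.5 at a = 6: Pab(L + b)/(6LEI) = 336.2/EI
  at C: point load 134.5 at a = 6: Pab(L + a)/(6LEI) = 470.8/EI
  θ_A0 = 1126/EI,  θ_C0 = 1260/EI
Flexibility coefficients: a unit moment at one end gives L/(3EI) there and L/(6EI) at the far end, so f₁₁ = f₂₂ = 2.667/EI and f₁₂ = f₂₁ = 1.333/EI.
Compatibility — zero rotation at each built-in end:
  2.667 M_A + 1.333 M_C = 1126
  1.333 M_A + 2.667 M_C = 1260
Solving the pair gives M_A = 247.8 kN·m and M_C = 348.6 kN·m (hogging).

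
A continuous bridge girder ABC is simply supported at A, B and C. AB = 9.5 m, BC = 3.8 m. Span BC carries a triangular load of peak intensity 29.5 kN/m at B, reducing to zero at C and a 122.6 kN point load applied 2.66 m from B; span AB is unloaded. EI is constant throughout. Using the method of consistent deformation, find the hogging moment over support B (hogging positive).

Insert a hinge at B; M_B is the redundant, and each span becomes simply supported.
End slopes at the hinge B, treating each span as simply supported:
  span BC: triangular load, peak 29.5: w₀L³/(45EI) = 35.97/EI
  span BC: point load 122.6 at a = 2.66: Pab(L + b)/(6LEI) = 80.55/EI
  relative rotation θ_0 = (0 + 116.5)/EI = 116.5/EI
A unit hogging moment at B produces rotation L₁/(3EI) + L₂/(3EI) = 4.433/EI.
Slope continuity at B: θ_0 = M_B·4.433/EI, so M_B = 116.5/4.433 = 26.28 kN·m (hogging).

M_B = 26.28 kN·m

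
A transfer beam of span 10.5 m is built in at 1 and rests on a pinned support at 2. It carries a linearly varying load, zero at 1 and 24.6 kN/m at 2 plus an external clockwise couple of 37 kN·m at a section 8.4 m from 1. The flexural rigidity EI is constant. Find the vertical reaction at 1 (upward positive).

R_1 = 53.04 kN

Take the reaction at 2 as the redundant and release it; the primary structure is a cantilever fixed at 1.
Downward deflection at the released point 2 due to the loads:
  triangular load, peak 24.6 at the free end: 11w₀L⁴/(120EI) = 27410/EI
  clockwise couple 37 at a = 8.4: M₀a(2L − a)/(2EI) = 1958/EI
  δ_0 = 29368/EI
Flexibility coefficient — unit upward force at 2: δ_{22} = L³/(3EI) = 385.9/EI.
Compatibility at 2: δ_0 − R_2·δ_{22} = 0, so R_2 = 29368/385.9 = 76.11 kN.
Vertical equilibrium: R_1 = ΣP − R_2 = 129.2 − 76.11 = 53.04 kN.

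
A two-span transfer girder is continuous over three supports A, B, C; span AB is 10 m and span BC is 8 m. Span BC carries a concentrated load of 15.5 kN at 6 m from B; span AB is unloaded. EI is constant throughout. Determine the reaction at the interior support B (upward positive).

Take M_B as the redundant. Released structure: two simple spans AB and BC with a hinge at B.
Rotations at B on the released spans (each span's end-slope, ×1/EI):
  span BC: point load 15.5 at a = 6: Pab(L + b)/(6LEI) = 38.75/EI
  relative rotation θ_0 = (0 + 38.75)/EI = 38.75/EI
A unit hogging moment at B produces rotation L₁/(3EI) + L₂/(3EI) = 6/EI.
Compatibility: M_B·(L₁+L₂)/(3EI) = θ_0, giving M_B = 6.458 kN·m (hogging).
Span AB, ΣM about A with M_B applied at B: R_B^{AB}·10 = 0 + 6.458, so R_B^{AB} = 0.6458 kN and R_A = 0 − 0.6458 = -0.6458 kN.
Span BC, ΣM about C: R_B^{BC}·8 = 31 + 6.458, so R_B^{BC} = 4.682 kN and R_C = 15.5 − 4.682 = 10.82 kN.
R_B = 0.6458 + 4.682 = 5.328 kN.

R_B = 5.328 kN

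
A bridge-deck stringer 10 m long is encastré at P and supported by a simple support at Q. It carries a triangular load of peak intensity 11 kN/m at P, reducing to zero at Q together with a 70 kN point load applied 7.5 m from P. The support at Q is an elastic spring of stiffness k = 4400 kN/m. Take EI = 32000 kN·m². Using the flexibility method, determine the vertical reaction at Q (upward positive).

Remove the prop at Q; the released (primary) structure is a cantilever built in at P.
Free-end deflection of the primary structure under the applied loading (downward +):
  triangular load, peak 11 at the fixed end: w₀L⁴/(30EI) = 3667/EI
  point load 70 at a = 7.5: Pa²(3L − a)/(6EI) = 14766/EI
  δ_0 = 18432/EI
Tip deflection under a unit load at Q: L³/(3EI) = 333.3/EI.
With EI = 32000 kN·m²: δ_0 = 0.57601 m and δ_{QQ} = 0.010417 m/kN.
Compatibility — the spring shortens by R_Q/k under the reaction it provides: δ_0 − R_Q·δ_{QQ} = R_Q/k. With 1/k = 0.000227 m/kN, R_Q = δ_0 / (δ_{QQ} + 1/k) = 0.57601 / (0.010417 + 0.000227) = 54.12 kN.

R_Q = 54.12 kN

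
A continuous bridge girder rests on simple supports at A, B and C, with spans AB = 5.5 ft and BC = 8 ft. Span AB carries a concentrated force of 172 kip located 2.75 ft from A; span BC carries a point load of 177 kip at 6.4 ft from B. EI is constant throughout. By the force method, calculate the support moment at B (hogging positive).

Insert a hinge at B; M_B is the redundant, and each span becomes simply supported.
Rotations at B on the released spans (each span's end-slope, ×1/EI):
  span AB: point load 172 at a = 2.75: Pab(L + a)/(6LEI) = 325.2/EI
  span BC: point load 177 at a = 6.4: Pab(L + b)/(6LEI) = 362.5/EI
  relative rotation θ_0 = (325.2 + 362.5)/EI = 687.7/EI
A unit hogging moment at B produces rotation L₁/(3EI) + L₂/(3EI) = 4.5/EI.
Compatibility: M_B·(L₁+L₂)/(3EI) = θ_0, giving M_B = 152.8 kip·ft (hogging).

M_B = 152.8 kip·ft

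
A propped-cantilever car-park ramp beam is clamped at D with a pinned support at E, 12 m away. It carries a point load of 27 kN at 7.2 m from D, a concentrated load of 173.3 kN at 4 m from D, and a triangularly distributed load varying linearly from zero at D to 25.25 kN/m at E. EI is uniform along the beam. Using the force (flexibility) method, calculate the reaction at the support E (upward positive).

R_E = 120.7 kN

Release the roller at E. Primary structure: cantilever fixed at D.
Deflection at E on the released cantilever, summing each load's contribution:
  point load 27 at a = 7.2: Pa²(3L − a)/(6EI) = 6718/EI
  point load 173.3 at a = 4: Pa²(3L − a)/(6EI) = 14788/EI
  triangular load, peak 25.25 at the free end: 11w₀L⁴/(120EI) = 47995/EI
  δ_0 = 69502/EI
Flexibility coefficient — unit upward force at E: δ_{EE} = L³/(3EI) = 576/EI.
The prop prevents deflection at E: R_E = δ_0/δ_{EE} = 69502/576 = 120.7 kN.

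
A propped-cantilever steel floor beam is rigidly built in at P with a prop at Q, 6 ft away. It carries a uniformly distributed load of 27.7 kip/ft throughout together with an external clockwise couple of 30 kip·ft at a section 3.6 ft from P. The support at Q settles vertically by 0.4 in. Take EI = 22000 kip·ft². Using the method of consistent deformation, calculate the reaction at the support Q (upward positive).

Release the roller at Q. Primary structure: cantilever fixed at P.
Deflection at Q on the released cantilever, summing each load's contribution:
  UDL 27.7: wL⁴/(8EI) = 4487/EI
  clockwise couple 30 at a = 3.6: M₀a(2L − a)/(2EI) = 453.6/EI
  δ_0 = 4941/EI
Flexibility coefficient — unit upward force at Q: δ_{QQ} = L³/(3EI) = 72/EI.
With EI = 22000 kip·ft²: δ_0 = 0.22459 ft and δ_{QQ} = 0.003273 ft/kip.
Compatibility — the beam at Q must follow the support down by 0.03333 ft: δ_0 − R_Q·δ_{QQ} = 0.03333, so R_Q = (0.22459 − 0.03333)/0.003273 = 58.44 kip.

R_Q = 58.44 kip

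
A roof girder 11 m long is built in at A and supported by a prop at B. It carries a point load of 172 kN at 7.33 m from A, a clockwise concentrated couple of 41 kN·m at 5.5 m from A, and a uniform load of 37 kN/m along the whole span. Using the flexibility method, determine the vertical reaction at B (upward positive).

R_B = 245.9 kN

Take the reaction at B as the redundant and release it; the primary structure is a cantilever fixed at A.
Free-end deflection of the primary structure under the applied loading (downward +):
  point load 172 at a = 7.33: Pa²(3L − a)/(6EI) = 39538/EI
  clockwise couple 41 at a = 5.5: M₀a(2L − a)/(2EI) = 1860/EI
  UDL 37: wL⁴/(8EI) = 67715/EI
  δ_0 = 109113/EI
Flexibility coefficient — unit upward force at B: δ_{BB} = L³/(3EI) = 443.7/EI.
Compatibility at B: δ_0 − R_B·δ_{BB} = 0, so R_B = 109113/443.7 = 245.9 kN.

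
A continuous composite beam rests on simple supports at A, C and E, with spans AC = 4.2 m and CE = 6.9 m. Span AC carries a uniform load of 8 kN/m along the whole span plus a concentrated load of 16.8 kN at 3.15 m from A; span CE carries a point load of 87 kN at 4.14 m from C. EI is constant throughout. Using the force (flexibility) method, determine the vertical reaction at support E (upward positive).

R_E = 41.51 kN

Release continuity at C by inserting a hinge; the redundant is the internal moment M_C. The primary structure is two simply-supported spans AC and CE.
End slopes at the hinge C, treating each span as simply supported:
  span AC: UDL 8: wL³/(24EI) = 24.7/EI
  span AC: point load 16.8 at a = 3.15: Pab(L + a)/(6LEI) = 16.21/EI
  span CE: point load 87 at a = 4.14: Pab(L + b)/(6LEI) = 232/EI
  relative rotation θ_0 = (40.9 + 232)/EI = 272.9/EI
A unit hogging moment at C produces rotation L₁/(3EI) + L₂/(3EI) = 3.7/EI.
Compatibility: M_C·(L₁+L₂)/(3EI) = θ_0, giving M_C = 73.75 kN·m (hogging).
Span CE, ΣM about E: R_C^{CE}·6.9 = 240.1 + 73.75, so R_C^{CE} = 45.49 kN and R_E = 87 − 45.49 = 41.51 kN.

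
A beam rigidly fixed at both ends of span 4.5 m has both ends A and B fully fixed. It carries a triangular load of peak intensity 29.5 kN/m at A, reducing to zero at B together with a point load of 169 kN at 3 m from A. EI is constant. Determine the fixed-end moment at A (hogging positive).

Take the two fixed-end moments M_A, M_B as redundants; the released structure is the simple span AB.
On the primary (simply-supported) span, the end slopes from the loading are:
  at A: triangular load, peak 29.5: w₀L³/(45EI) = 59.74/EI
  at B: triangular load, peak 29.5: 7w₀L³/(360EI) = 52.27/EI
  at A: point load 169 at a = 3: Pab(L + b)/(6LEI) = 169/EI
  at B: point load 169 at a = 3: Pab(L + a)/(6LEI) = 211.2/EI
  θ_A0 = 228.7/EI,  θ_B0 = 263.5/EI
Flexibility coefficients: a unit moment at one end gives L/(3EI) there and L/(6EI) at the far end, so f₁₁ = f₂₂ = 1.5/EI and f₁₂ = f₂₁ = 0.75/EI.
Compatibility — zero rotation at each built-in end:
  1.5 M_A + 0.75 M_B = 228.7
  0.75 M_A + 1.5 M_B = 263.5
Solving the pair gives M_A = 86.2 kN·m and M_B = 132.6 kN·m (hogging).

M_A = 86.2 kN·m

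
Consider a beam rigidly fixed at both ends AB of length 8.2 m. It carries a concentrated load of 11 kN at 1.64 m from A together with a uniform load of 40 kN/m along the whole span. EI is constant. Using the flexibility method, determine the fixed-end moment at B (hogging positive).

Take the two fixed-end moments M_A, M_B as redundants; the released structure is the simple span AB.
Simple-span end rotations at A and B under the given loads:
  at A: point load 11 at a = 1.64: Pab(L + b)/(6LEI) = 35.5/EI
  at B: point load 11 at a = 1.64: Pab(L + a)/(6LEI) = 23.67/EI
  at A: UDL 40: wL³/(24EI) = 918.9/EI
  at B: UDL 40: wL³/(24EI) = 918.9/EI
  θ_A0 = 954.4/EI,  θ_B0 = 942.6/EI
Flexibility coefficients: a unit moment at one end gives L/(3EI) there and L/(6EI) at the far end, so f₁₁ = f₂₂ = 2.733/EI and f₁₂ = f₂₁ = 1.367/EI.
Compatibility — zero rotation at each built-in end:
  2.733 M_A + 1.367 M_B = 954.4
  1.367 M_A + 2.733 M_B = 942.6
Solving the pair gives M_A = 235.7 kN·m and M_B = 227 kN·m (hogging).

M_B = 227 kN·m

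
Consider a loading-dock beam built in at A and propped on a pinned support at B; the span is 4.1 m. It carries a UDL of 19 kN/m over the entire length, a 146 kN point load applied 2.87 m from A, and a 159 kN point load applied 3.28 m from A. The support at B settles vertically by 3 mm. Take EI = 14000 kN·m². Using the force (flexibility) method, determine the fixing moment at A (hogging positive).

Remove the prop at B; the released (primary) structure is a cantilever built in at A.
Free-end deflection of the primary structure under the applied loading (downward +):
  UDL 19: wL⁴/(8EI) = 671.1/EI
  point load 146 at a = 2.87: Pa²(3L − a)/(6EI) = 1890/EI
  point load 159 at a = 3.28: Pa²(3L − a)/(6EI) = 2572/EI
  δ_0 = 5133/EI
Tip deflection under a unit load at B: L³/(3EI) = 22.97/EI.
With EI = 14000 kN·m²: δ_0 = 0.36663 m and δ_{BB} = 0.001641 m/kN.
Compatibility — the beam at B must follow the support down by 0.003 m: δ_0 − R_B·δ_{BB} = 0.003, so R_B = (0.36663 − 0.003)/0.001641 = 221.6 kN.
Moment equilibrium about A: M_A = Σ(load moments about A) − R_B·L = 1100 − 221.6×4.1 = 191.7 kN·m.

M_A = 191.7 kN·m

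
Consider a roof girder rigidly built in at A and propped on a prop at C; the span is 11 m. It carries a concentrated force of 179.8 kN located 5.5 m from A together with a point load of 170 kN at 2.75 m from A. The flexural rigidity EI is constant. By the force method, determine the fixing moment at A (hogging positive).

M_A = 677.6 kN·m

Choose R_C as the redundant. The primary structure is the cantilever fixed at A.
Deflection at C on the released cantilever, summing each load's contribution:
  point load 179.8 at a = 5.5: Pa²(3L − a)/(6EI) = 24929/EI
  point load 170 at a = 2.75: Pa²(3L − a)/(6EI) = 6482/EI
  δ_0 = 31410/EI
Flexibility coefficient — unit upward force at C: δ_{CC} = L³/(3EI) = 443.7/EI.
Compatibility at C: δ_0 − R_C·δ_{CC} = 0, so R_C = 31410/443.7 = 70.8 kN.
Moment equilibrium about A: M_A = Σ(load moments about A) − R_C·L = 1456 − 70.8×11 = 677.6 kN·m.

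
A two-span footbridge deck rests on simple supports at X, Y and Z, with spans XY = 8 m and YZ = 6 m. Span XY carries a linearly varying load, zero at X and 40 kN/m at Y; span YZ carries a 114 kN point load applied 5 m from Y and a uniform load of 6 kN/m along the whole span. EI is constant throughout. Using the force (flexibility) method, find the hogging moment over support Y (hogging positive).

M_Y = 132.8 kN·m

Take M_Y as the redundant. Released structure: two simple spans XY and YZ with a hinge at Y.
End slopes at the hinge Y, treating each span as simply supported:
  span XY: triangular load, peak 40: w₀L³/(45EI) = 455.1/EI
  span YZ: point load 114 at a = 5: Pab(L + b)/(6LEI) = 110.8/EI
  span YZ: UDL 6: wL³/(24EI) = 54/EI
  relative rotation θ_0 = (455.1 + 164.8)/EI = 619.9/EI
A unit hogging moment at Y produces rotation L₁/(3EI) + L₂/(3EI) = 4.667/EI.
Slope continuity at Y: θ_0 = M_Y·4.667/EI, so M_Y = 619.9/4.667 = 132.8 kN·m (hogging).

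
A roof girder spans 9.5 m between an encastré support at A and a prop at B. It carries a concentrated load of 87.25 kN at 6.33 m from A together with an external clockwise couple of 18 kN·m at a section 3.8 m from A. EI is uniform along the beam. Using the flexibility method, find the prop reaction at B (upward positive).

R_B = 47.02 kN

Choose R_B as the redundant. The primary structure is the cantilever fixed at A.
Downward deflection at the released point B due to the loads:
  point load 87.25 at a = 6.33: Pa²(3L − a)/(6EI) = 12918/EI
  clockwise couple 18 at a = 3.8: M₀a(2L − a)/(2EI) = 519.8/EI
  δ_0 = 13438/EI
Tip deflection under a unit load at B: L³/(3EI) = 285.8/EI.
The prop prevents deflection at B: R_B = δ_0/δ_{BB} = 13438/285.8 = 47.02 kN.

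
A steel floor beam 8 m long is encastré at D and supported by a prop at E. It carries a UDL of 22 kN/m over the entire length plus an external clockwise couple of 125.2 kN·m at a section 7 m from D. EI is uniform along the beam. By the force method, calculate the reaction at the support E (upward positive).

Choose R_E as the redundant. The primary structure is the cantilever fixed at D.
Deflection at E on the released cantilever, summing each load's contribution:
  UDL 22: wL⁴/(8EI) = 11264/EI
  clockwise couple 125.2 at a = 7: M₀a(2L − a)/(2EI) = 3944/EI
  δ_0 = 15208/EI
Flexibility coefficient — unit upward force at E: δ_{EE} = L³/(3EI) = 170.7/EI.
Compatibility at E: δ_0 − R_E·δ_{EE} = 0, so R_E = 15208/170.7 = 89.11 kN.

R_E = 89.11 kN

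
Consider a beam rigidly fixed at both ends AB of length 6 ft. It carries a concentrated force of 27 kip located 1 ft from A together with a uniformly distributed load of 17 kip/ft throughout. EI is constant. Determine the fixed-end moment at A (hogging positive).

Take the two fixed-end moments M_A, M_B as redundants; the released structure is the simple span AB.
Simple-span end rotations at A and B under the given loads:
  at A: point load 27 at a = 1: Pab(L + b)/(6LEI) = 41.25/EI
  at B: point load 27 at a = 1: Pab(L + a)/(6LEI) = 26.25/EI
  at A: UDL 17: wL³/(24EI) = 153/EI
  at B: UDL 17: wL³/(24EI) = 153/EI
  θ_A0 = 194.2/EI,  θ_B0 = 179.2/EI
Flexibility coefficients: a unit moment at one end gives L/(3EI) there and L/(6EI) at the far end, so f₁₁ = f₂₂ = 2/EI and f₁₂ = f₂₁ = 1/EI.
Compatibility — zero rotation at each built-in end:
  2 M_A + 1 M_B = 194.2
  1 M_A + 2 M_B = 179.2
Solving the pair gives M_A = 69.75 kip·ft and M_B = 54.75 kip·ft (hogging).

M_A = 69.75 kip·ft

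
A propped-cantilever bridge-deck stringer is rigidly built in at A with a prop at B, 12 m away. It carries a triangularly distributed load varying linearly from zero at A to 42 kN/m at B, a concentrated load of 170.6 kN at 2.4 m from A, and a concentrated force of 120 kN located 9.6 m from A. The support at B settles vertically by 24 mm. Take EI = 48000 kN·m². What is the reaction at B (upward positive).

R_B = 230.6 kN

Choose R_B as the redundant. The primary structure is the cantilever fixed at A.
Primary-structure tip deflection at B by superposition:
  triangular load, peak 42 at the free end: 11w₀L⁴/(120EI) = 79834/EI
  point load 170.6 at a = 2.4: Pa²(3L − a)/(6EI) = 5503/EI
  point load 120 at a = 9.6: Pa²(3L − a)/(6EI) = 48660/EI
  δ_0 = 133997/EI
Flexibility coefficient — unit upward force at B: δ_{BB} = L³/(3EI) = 576/EI.
With EI = 48000 kN·m²: δ_0 = 2.7916 m and δ_{BB} = 0.012 m/kN.
Compatibility — the beam at B must follow the support down by 0.024 m: δ_0 − R_B·δ_{BB} = 0.024, so R_B = (2.7916 − 0.024)/0.012 = 230.6 kN.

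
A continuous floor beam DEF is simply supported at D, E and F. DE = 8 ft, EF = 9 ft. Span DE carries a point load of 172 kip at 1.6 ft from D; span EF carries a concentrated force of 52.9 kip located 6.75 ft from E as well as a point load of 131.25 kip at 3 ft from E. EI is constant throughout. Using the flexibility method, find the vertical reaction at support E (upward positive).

R_E = 184.1 kip

Insert a hinge at E; M_E is the redundant, and each span becomes simply supported.
Discontinuity in slope at E on the released structure — sum the simple-span end rotations:
  span DE: point load 172 at a = 1.6: Pab(L + a)/(6LEI) = 352.3/EI
  span EF: point load 52.9 at a = 6.75: Pab(L + b)/(6LEI) = 167.4/EI
  span EF: point load 131.25 at a = 3: Pab(L + b)/(6LEI) = 656.2/EI
  relative rotation θ_0 = (352.3 + 823.6)/EI = 1176/EI
A unit hogging moment at E produces rotation L₁/(3EI) + L₂/(3EI) = 5.667/EI.
Slope continuity at E: θ_0 = M_E·5.667/EI, so M_E = 1176/5.667 = 207.5 kip·ft (hogging).
Span DE, ΣM about D with M_E applied at E: R_E^{DE}·8 = 275.2 + 207.5, so R_E^{DE} = 60.34 kip and R_D = 172 − 60.34 = 111.7 kip.
Span EF, ΣM about F: R_E^{EF}·9 = 906.5 + 207.5, so R_E^{EF} = 123.8 kip and R_F = 184.2 − 123.8 = 60.37 kip.
R_E = 60.34 + 123.8 = 184.1 kip.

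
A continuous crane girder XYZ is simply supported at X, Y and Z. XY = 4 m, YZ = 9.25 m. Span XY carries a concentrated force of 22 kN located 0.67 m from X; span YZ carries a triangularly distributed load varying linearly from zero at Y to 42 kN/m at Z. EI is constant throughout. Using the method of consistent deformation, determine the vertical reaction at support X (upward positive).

R_X = -18.81 kN

Insert a hinge at Y; M_Y is the redundant, and each span becomes simply supported.
Discontinuity in slope at Y on the released structure — sum the simple-span end rotations:
  span XY: point load 22 at a = 0.67: Pab(L + a)/(6LEI) = 9.551/EI
  span YZ: triangular load, peak 42: 7w₀L³/(360EI) = 646.4/EI
  relative rotation θ_0 = (9.551 + 646.4)/EI = 655.9/EI
A unit hogging moment at Y produces rotation L₁/(3EI) + L₂/(3EI) = 4.417/EI.
Slope continuity at Y: θ_0 = M_Y·4.417/EI, so M_Y = 655.9/4.417 = 148.5 kN·m (hogging).
Span XY, ΣM about X with M_Y applied at Y: R_Y^{XY}·4 = 14.74 + 148.5, so R_Y^{XY} = 40.81 kN and R_X = 22 − 40.81 = -18.81 kN.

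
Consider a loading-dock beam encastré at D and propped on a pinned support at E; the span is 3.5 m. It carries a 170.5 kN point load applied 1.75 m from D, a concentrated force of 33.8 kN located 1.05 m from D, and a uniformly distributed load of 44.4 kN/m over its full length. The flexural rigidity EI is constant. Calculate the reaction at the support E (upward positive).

Choose R_E as the redundant. The primary structure is the cantilever fixed at D.
Downward deflection at the released point E due to the loads:
  point load 170.5 at a = 1.75: Pa²(3L − a)/(6EI) = 761.5/EI
  point load 33.8 at a = 1.05: Pa²(3L − a)/(6EI) = 58.69/EI
  UDL 44.4: wL⁴/(8EI) = 832.8/EI
  δ_0 = 1653/EI
Flexibility coefficient — unit upward force at E: δ_{EE} = L³/(3EI) = 14.29/EI.
Compatibility at E: δ_0 − R_E·δ_{EE} = 0, so R_E = 1653/14.29 = 115.7 kN.

R_E = 115.7 kN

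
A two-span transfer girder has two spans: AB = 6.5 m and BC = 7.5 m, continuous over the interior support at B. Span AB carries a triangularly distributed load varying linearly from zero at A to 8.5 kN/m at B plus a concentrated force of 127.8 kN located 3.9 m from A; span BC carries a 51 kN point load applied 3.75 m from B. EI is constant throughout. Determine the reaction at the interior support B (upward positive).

R_B = 156.1 kN

Insert a hinge at B; M_B is the redundant, and each span becomes simply supported.
End slopes at the hinge B, treating each span as simply supported:
  span AB: triangular load, peak 8.5: w₀L³/(45EI) = 51.87/EI
  span AB: point load 127.8 at a = 3.9: Pab(L + a)/(6LEI) = 345.6/EI
  span BC: point load 51 at a = 3.75: Pab(L + b)/(6LEI) = 179.3/EI
  relative rotation θ_0 = (397.4 + 179.3)/EI = 576.7/EI
A unit hogging moment at B produces rotation L₁/(3EI) + L₂/(3EI) = 4.667/EI.
Compatibility: M_B·(L₁+L₂)/(3EI) = θ_0, giving M_B = 123.6 kN·m (hogging).
Span AB, ΣM about A with M_B applied at B: R_B^{AB}·6.5 = 618.1 + 123.6, so R_B^{AB} = 114.1 kN and R_A = 155.4 − 114.1 = 41.31 kN.
Span BC, ΣM about C: R_B^{BC}·7.5 = 191.2 + 123.6, so R_B^{BC} = 41.98 kN and R_C = 51 − 41.98 = 9.022 kN.
R_B = 114.1 + 41.98 = 156.1 kN.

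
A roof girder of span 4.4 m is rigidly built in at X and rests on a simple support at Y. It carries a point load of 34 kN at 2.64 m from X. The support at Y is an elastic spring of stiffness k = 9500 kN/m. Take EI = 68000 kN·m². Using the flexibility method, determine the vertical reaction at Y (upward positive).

Remove the prop at Y; the released (primary) structure is a cantilever built in at X.
Free-end deflection of the primary structure under the applied loading (downward +):
  point load 34 at a = 2.64: Pa²(3L − a)/(6EI) = 417.1/EI
Flexibility coefficient — unit upward force at Y: δ_{YY} = L³/(3EI) = 28.39/EI.
With EI = 68000 kN·m²: δ_0 = 0.006133 m and δ_{YY} = 0.000418 m/kN.
Compatibility — the spring shortens by R_Y/k under the reaction it provides: δ_0 − R_Y·δ_{YY} = R_Y/k. With 1/k = 0.000105 m/kN, R_Y = δ_0 / (δ_{YY} + 1/k) = 0.006133 / (0.000418 + 0.000105) = 11.73 kN.

R_Y = 11.73 kN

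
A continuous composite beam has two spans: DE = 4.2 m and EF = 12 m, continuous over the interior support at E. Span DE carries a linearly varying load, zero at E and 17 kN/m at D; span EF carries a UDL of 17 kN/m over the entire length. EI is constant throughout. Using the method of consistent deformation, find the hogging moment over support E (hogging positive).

Release continuity at E by inserting a hinge; the redundant is the internal moment M_E. The primary structure is two simply-supported spans DE and EF.
Discontinuity in slope at E on the released structure — sum the simple-span end rotations:
  span DE: triangular load, peak 17: 7w₀L³/(360EI) = 24.49/EI
  span EF: UDL 17: wL³/(24EI) = 1224/EI
  relative rotation θ_0 = (24.49 + 1224)/EI = 1248/EI
A unit hogging moment at E produces rotation L₁/(3EI) + L₂/(3EI) = 5.4/EI.
Slope continuity at E: θ_0 = M_E·5.4/EI, so M_E = 1248/5.4 = 231.2 kN·m (hogging).

M_E = 231.2 kN·m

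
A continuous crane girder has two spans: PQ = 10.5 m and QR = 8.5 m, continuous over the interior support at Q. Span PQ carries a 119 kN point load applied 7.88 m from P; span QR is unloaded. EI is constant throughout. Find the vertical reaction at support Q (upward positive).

Insert a hinge at Q; M_Q is the redundant, and each span becomes simply supported.
End slopes at the hinge Q, treating each span as simply supported:
  span PQ: point load 119 at a = 7.88: Pab(L + a)/(6LEI) = 716.8/EI
  relative rotation θ_0 = (716.8 + 0)/EI = 716.8/EI
A unit hogging moment at Q produces rotation L₁/(3EI) + L₂/(3EI) = 6.333/EI.
Slope continuity at Q: θ_0 = M_Q·6.333/EI, so M_Q = 716.8/6.333 = 113.2 kN·m (hogging).
Span PQ, ΣM about P with M_Q applied at Q: R_Q^{PQ}·10.5 = 937.7 + 113.2, so R_Q^{PQ} = 100.1 kN and R_P = 119 − 100.1 = 18.91 kN.
Span QR, ΣM about R: R_Q^{QR}·8.5 = 0 + 113.2, so R_Q^{QR} = 13.31 kN and R_R = 0 − 13.31 = -13.31 kN.
R_Q = 100.1 + 13.31 = 113.4 kN.

R_Q = 113.4 kN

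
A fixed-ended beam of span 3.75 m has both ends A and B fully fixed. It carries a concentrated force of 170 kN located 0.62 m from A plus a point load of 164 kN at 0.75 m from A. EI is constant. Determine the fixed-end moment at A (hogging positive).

Release both end moments; the primary structure is a simply-supported span AB with redundants M_A and M_B.
On the primary (simply-supported) span, the end slopes from the loading are:
  at A: point load 170 at a = 0.62: Pab(L + b)/(6LEI) = 100.9/EI
  at B: point load 170 at a = 0.62: Pab(L + a)/(6LEI) = 64.07/EI
  at A: point load 164 at a = 0.75: Pab(L + b)/(6LEI) = 110.7/EI
  at B: point load 164 at a = 0.75: Pab(L + a)/(6LEI) = 73.8/EI
  θ_A0 = 211.6/EI,  θ_B0 = 137.9/EI
Flexibility coefficients: a unit moment at one end gives L/(3EI) there and L/(6EI) at the far end, so f₁₁ = f₂₂ = 1.25/EI and f₁₂ = f₂₁ = 0.625/EI.
Compatibility — zero rotation at each built-in end:
  1.25 M_A + 0.625 M_B = 211.6
  0.625 M_A + 1.25 M_B = 137.9
Solving the pair gives M_A = 152.1 kN·m and M_B = 34.23 kN·m (hogging).

M_A = 152.1 kN·m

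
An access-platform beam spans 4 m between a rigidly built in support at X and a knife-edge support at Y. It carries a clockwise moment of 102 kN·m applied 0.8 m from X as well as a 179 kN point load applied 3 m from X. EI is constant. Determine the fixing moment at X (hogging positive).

Take the reaction at Y as the redundant and release it; the primary structure is a cantilever fixed at X.
Free-end deflection of the primary structure under the applied loading (downward +):
  clockwise couple 102 at a = 0.8: M₀a(2L − a)/(2EI) = 293.8/EI
  point load 179 at a = 3: Pa²(3L − a)/(6EI) = 2416/EI
  δ_0 = 2710/EI
Flexibility coefficient — unit upward force at Y: δ_{YY} = L³/(3EI) = 21.33/EI.
The prop prevents deflection at Y: R_Y = δ_0/δ_{YY} = 2710/21.33 = 127 kN.
Moment equilibrium about X: M_X = Σ(load moments about X) − R_Y·L = 639 − 127×4 = 130.8 kN·m.

M_X = 130.8 kN·m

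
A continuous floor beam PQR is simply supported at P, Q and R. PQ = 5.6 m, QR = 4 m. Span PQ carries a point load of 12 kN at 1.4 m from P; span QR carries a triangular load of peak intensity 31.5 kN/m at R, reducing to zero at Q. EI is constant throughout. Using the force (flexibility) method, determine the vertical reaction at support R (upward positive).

R_R = 37.79 kN

Take M_Q as the redundant. Released structure: two simple spans PQ and QR with a hinge at Q.
End slopes at the hinge Q, treating each span as simply supported:
  span PQ: point load 12 at a = 1.4: Pab(L + a)/(6LEI) = 14.7/EI
  span QR: triangular load, peak 31.5: 7w₀L³/(360EI) = 39.2/EI
  relative rotation θ_0 = (14.7 + 39.2)/EI = 53.9/EI
A unit hogging moment at Q produces rotation L₁/(3EI) + L₂/(3EI) = 3.2/EI.
Slope continuity at Q: θ_0 = M_Q·3.2/EI, so M_Q = 53.9/3.2 = 16.84 kN·m (hogging).
Span QR, ΣM about R: R_Q^{QR}·4 = 84 + 16.84, so R_Q^{QR} = 25.21 kN and R_R = 63 − 25.21 = 37.79 kN.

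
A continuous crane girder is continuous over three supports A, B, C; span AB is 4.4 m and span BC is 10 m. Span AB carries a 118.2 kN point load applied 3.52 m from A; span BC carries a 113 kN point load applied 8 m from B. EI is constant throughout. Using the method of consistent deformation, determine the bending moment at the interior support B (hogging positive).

M_B = 98.22 kN·m

Release continuity at B by inserting a hinge; the redundant is the internal moment M_B. The primary structure is two simply-supported spans AB and BC.
Rotations at B on the released spans (each span's end-slope, ×1/EI):
  span AB: point load 118.2 at a = 3.52: Pab(L + a)/(6LEI) = 109.8/EI
  span BC: point load 113 at a = 8: Pab(L + b)/(6LEI) = 361.6/EI
  relative rotation θ_0 = (109.8 + 361.6)/EI = 471.4/EI
A unit hogging moment at B produces rotation L₁/(3EI) + L₂/(3EI) = 4.8/EI.
Compatibility: M_B·(L₁+L₂)/(3EI) = θ_0, giving M_B = 98.22 kN·m (hogging).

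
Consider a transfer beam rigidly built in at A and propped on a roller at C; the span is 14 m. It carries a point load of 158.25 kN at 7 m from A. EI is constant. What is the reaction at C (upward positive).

Take the reaction at C as the redundant and release it; the primary structure is a cantilever fixed at A.
Downward deflection at the released point C due to the loads:
  point load 158.25 at a = 7: Pa²(3L − a)/(6EI) = 45233/EI
Flexibility coefficient — unit upward force at C: δ_{CC} = L³/(3EI) = 914.7/EI.
The prop prevents deflection at C: R_C = δ_0/δ_{CC} = 45233/914.7 = 49.45 kN.

R_C = 49.45 kN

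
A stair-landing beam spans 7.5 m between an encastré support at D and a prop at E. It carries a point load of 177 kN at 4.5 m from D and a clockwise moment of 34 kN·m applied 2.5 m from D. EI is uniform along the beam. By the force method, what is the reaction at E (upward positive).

R_E = 80.24 kN

Take the reaction at E as the redundant and release it; the primary structure is a cantilever fixed at D.
Deflection at E on the released cantilever, summing each load's contribution:
  point load 177 at a = 4.5: Pa²(3L − a)/(6EI) = 10753/EI
  clockwise couple 34 at a = 2.5: M₀a(2L − a)/(2EI) = 531.2/EI
  δ_0 = 11284/EI
Flexibility coefficient — unit upward force at E: δ_{EE} = L³/(3EI) = 140.6/EI.
Compatibility at E: δ_0 − R_E·δ_{EE} = 0, so R_E = 11284/140.6 = 80.24 kN.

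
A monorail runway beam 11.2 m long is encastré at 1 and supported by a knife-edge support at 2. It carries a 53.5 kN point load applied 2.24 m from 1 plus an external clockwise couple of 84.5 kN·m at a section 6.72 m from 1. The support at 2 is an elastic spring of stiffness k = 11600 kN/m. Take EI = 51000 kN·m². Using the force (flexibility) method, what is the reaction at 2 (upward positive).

R_2 = 12.39 kN

Remove the prop at 2; the released (primary) structure is a cantilever built in at 1.
Free-end deflection of the primary structure under the applied loading (downward +):
  point load 53.5 at a = 2.24: Pa²(3L − a)/(6EI) = 1403/EI
  clockwise couple 84.5 at a = 6.72: M₀a(2L − a)/(2EI) = 4452/EI
  δ_0 = 5855/EI
Flexibility coefficient — unit upward force at 2: δ_{22} = L³/(3EI) = 468.3/EI.
With EI = 51000 kN·m²: δ_0 = 0.1148 m and δ_{22} = 0.009183 m/kN.
Compatibility — the spring shortens by R_2/k under the reaction it provides: δ_0 − R_2·δ_{22} = R_2/k. With 1/k = 0.000086 m/kN, R_2 = δ_0 / (δ_{22} + 1/k) = 0.1148 / (0.009183 + 0.000086) = 12.39 kN.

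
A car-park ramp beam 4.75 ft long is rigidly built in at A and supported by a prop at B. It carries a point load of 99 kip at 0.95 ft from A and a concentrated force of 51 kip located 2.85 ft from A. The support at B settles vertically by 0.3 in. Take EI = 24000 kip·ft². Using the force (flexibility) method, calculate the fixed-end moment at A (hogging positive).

Release the roller at B. Primary structure: cantilever fixed at A.
Free-end deflection of the primary structure under the applied loading (downward +):
  point load 99 at a = 0.95: Pa²(3L − a)/(6EI) = 198.1/EI
  point load 51 at a = 2.85: Pa²(3L − a)/(6EI) = 787.1/EI
  δ_0 = 985.1/EI
Tip deflection under a unit load at B: L³/(3EI) = 35.72/EI.
With EI = 24000 kip·ft²: δ_0 = 0.041047 ft and δ_{BB} = 0.001488 ft/kip.
Compatibility — the beam at B must follow the support down by 0.025 ft: δ_0 − R_B·δ_{BB} = 0.025, so R_B = (0.041047 − 0.025)/0.001488 = 10.78 kip.
Moment equilibrium about A: M_A = Σ(load moments about A) − R_B·L = 239.4 − 10.78×4.75 = 188.2 kip·ft.

M_A = 188.2 kip·ft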